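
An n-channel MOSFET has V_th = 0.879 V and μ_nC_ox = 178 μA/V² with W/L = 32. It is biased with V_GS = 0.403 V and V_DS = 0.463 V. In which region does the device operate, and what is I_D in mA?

V_GS = 0.403 V < V_th = 0.879 V, so the transistor is in cutoff.

Cutoff; I_D = 0 mA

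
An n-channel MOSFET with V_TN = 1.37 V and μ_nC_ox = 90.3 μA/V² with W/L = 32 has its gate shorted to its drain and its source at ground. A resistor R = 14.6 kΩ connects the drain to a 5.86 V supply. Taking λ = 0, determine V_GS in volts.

V_GS = 1.81 V

With gate tied to drain, V_GS = V_DS ≥ V_GS − V_TN, so the device is in saturation.
k_n = μ_nC_ox · (W/L) = 2.89 mA/V².
KCL at the drain: ½ k_n (V_GS − V_TN)² = (V_DD − V_GS)/R.
Let x = V_GS − 1.37. Then 21.1 x² + x − 4.49 = 0, giving x = 0.438 V (positive root), so V_GS = 1.81 V.
I_D = (V_DD − V_GS)/R = (5.86 − 1.81) / 14.6 = 0.278 mA.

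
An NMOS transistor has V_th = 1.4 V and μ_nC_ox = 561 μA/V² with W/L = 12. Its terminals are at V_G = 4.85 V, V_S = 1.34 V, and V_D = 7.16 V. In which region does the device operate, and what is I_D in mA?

V_GS = V_G − V_S = 4.85 − 1.34 = 3.51 V; V_DS = V_D − V_S = 7.16 − 1.34 = 5.82 V.
k_n = μ_nC_ox · (W/L) = 6.732 mA/V².
V_ov = V_GS − V_th = 3.51 − 1.4 = 2.11 V.
Since V_DS = 5.82 V ≥ V_ov = 2.11 V, the device is in saturation.
I_D = ½ k_n V_ov² = 0.5 × 6.732 × 2.11² = 15 mA.

Saturation; I_D = 15.0 mA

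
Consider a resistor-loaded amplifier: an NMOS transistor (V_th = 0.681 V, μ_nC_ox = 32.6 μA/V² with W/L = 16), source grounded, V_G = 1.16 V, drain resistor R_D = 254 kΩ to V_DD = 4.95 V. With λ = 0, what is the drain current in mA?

I_D = 0.0192 mA

V_GS = V_G = 1.16 V, so V_ov = 1.16 − 0.681 = 0.479 V.
k_n = μ_nC_ox · (W/L) = 0.5216 mA/V².
Assume saturation: I_D = ½ k_n V_ov² = 0.5 × 0.5216 × 0.479² = 0.0598 mA, giving V_DS = V_DD − I_D R_D = 4.95 − 0.0598 × 254 = -10.2 V.
But -10.2 V < V_ov = 0.479 V, so the device is actually in triode.
In triode I_D = k_n[V_ov V_DS − ½ V_DS²] and I_D = (V_DD − V_DS)/R_D. Equating: 66.2 V_DS² − 64.46 V_DS + 4.95 = 0, giving V_DS = 0.0841 V (the root below V_ov).
I_D = (4.95 − 0.0841) / 254 = 0.0192 mA.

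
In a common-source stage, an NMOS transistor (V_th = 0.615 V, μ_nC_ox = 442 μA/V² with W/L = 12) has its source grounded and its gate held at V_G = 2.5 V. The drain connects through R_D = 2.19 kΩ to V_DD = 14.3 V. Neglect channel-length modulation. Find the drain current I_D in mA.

I_D = 6.17 mA

V_GS = V_G = 2.5 V, so V_ov = 2.5 − 0.615 = 1.89 V.
k_n = μ_nC_ox · (W/L) = 5.304 mA/V².
Assume saturation: I_D = ½ k_n V_ov² = 0.5 × 5.304 × 1.89² = 9.42 mA, giving V_DS = V_DD − I_D R_D = 14.3 − 9.42 × 2.19 = -6.34 V.
But -6.34 V < V_ov = 1.89 V, so the device is actually in triode.
In triode I_D = k_n[V_ov V_DS − ½ V_DS²] and I_D = (V_DD − V_DS)/R_D. Equating: 5.81 V_DS² − 22.9 V_DS + 14.3 = 0, giving V_DS = 0.778 V (the root below V_ov).
I_D = (14.3 − 0.778) / 2.19 = 6.17 mA.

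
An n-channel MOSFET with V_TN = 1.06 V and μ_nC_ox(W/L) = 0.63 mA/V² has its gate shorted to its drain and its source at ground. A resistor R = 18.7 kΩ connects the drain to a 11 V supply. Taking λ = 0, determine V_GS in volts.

V_GS = 2.28 V

With gate tied to drain, V_GS = V_DS ≥ V_GS − V_TN, so the device is in saturation.
KCL at the drain: ½ k_n (V_GS − V_TN)² = (V_DD − V_GS)/R.
Let x = V_GS − 1.06. Then 5.89 x² + x − 9.94 = 0, giving x = 1.22 V (positive root), so V_GS = 2.28 V.
I_D = (V_DD − V_GS)/R = (11 − 2.28) / 18.7 = 0.466 mA.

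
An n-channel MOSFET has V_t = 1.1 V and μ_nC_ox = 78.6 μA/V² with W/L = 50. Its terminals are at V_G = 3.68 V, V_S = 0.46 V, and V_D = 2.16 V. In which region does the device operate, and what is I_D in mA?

V_GS = V_G − V_S = 3.68 − 0.46 = 3.22 V; V_DS = V_D − V_S = 2.16 − 0.46 = 1.7 V.
k_n = μ_nC_ox · (W/L) = 3.93 mA/V².
V_ov = V_GS − V_t = 3.22 − 1.1 = 2.12 V.
Since V_DS = 1.7 V < V_ov = 2.12 V, the device is in the triode region.
I_D = k_n [V_ov · V_DS − ½ V_DS²] = 3.93 × [2.12 × 1.7 − 0.5 × 1.7²] = 8.48 mA.

Triode; I_D = 8.48 mA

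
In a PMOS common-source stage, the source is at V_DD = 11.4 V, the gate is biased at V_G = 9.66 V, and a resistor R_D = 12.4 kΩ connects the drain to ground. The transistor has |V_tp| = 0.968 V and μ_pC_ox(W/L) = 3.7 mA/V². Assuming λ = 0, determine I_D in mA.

V_SG = V_DD − V_G = 11.4 − 9.66 = 1.74 V, so V_ov = 1.74 − 0.968 = 0.772 V.
Assume saturation: I_D = ½ k_p V_ov² = 0.5 × 3.7 × 0.772² = 1.1 mA, giving V_SD = V_DD − I_D R_D = 11.4 − 1.1 × 12.4 = -2.27 V.
But -2.27 V < V_ov = 0.772 V, so the device is actually in triode.
In triode I_D = k_p[V_ov V_SD − ½ V_SD²] and I_D = (V_DD − V_SD)/R_D. Equating: 22.9 V_SD² − 36.42 V_SD + 11.4 = 0, giving V_SD = 0.429 V (the root below V_ov).
I_D = (11.4 − 0.429) / 12.4 = 0.885 mA.

I_D = 0.885 mA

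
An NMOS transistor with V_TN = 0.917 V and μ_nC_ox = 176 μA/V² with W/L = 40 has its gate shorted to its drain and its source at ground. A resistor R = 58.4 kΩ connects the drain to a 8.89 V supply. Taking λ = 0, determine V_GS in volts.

V_GS = 1.11 V

With gate tied to drain, V_GS = V_DS ≥ V_GS − V_TN, so the device is in saturation.
k_n = μ_nC_ox · (W/L) = 7.04 mA/V².
KCL at the drain: ½ k_n (V_GS − V_TN)² = (V_DD − V_GS)/R.
Let x = V_GS − 0.917. Then 206 x² + x − 7.973 = 0, giving x = 0.195 V (positive root), so V_GS = 1.11 V.
I_D = (V_DD − V_GS)/R = (8.89 − 1.11) / 58.4 = 0.133 mA.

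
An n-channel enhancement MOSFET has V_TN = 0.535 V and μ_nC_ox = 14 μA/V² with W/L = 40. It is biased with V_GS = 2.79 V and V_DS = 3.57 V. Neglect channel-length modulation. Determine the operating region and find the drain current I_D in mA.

k_n = μ_nC_ox · (W/L) = 0.56 mA/V².
V_ov = V_GS − V_TN = 2.79 − 0.535 = 2.25 V.
Since V_DS = 3.57 V ≥ V_ov = 2.25 V, the device is in saturation.
I_D = ½ k_n V_ov² = 0.5 × 0.56 × 2.25² = 1.42 mA.

Saturation; I_D = 1.42 mA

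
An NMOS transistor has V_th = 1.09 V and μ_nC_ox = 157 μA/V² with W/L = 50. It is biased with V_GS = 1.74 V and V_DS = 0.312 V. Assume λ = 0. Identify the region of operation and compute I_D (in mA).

k_n = μ_nC_ox · (W/L) = 7.85 mA/V².
V_ov = V_GS − V_th = 1.74 − 1.09 = 0.65 V.
Since V_DS = 0.312 V < V_ov = 0.65 V, the device is in the triode region.
I_D = k_n [V_ov · V_DS − ½ V_DS²] = 7.85 × [0.65 × 0.312 − 0.5 × 0.312²] = 1.21 mA.

Triode; I_D = 1.21 mA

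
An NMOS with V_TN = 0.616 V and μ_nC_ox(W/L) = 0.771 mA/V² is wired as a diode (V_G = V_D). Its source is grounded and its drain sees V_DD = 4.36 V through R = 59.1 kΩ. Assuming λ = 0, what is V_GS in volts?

V_GS = 1.00 V

With gate tied to drain, V_GS = V_DS ≥ V_GS − V_TN, so the device is in saturation.
KCL at the drain: ½ k_n (V_GS − V_TN)² = (V_DD − V_GS)/R.
Let x = V_GS − 0.616. Then 22.8 x² + x − 3.744 = 0, giving x = 0.384 V (positive root), so V_GS = 1 V.
I_D = (V_DD − V_GS)/R = (4.36 − 1) / 59.1 = 0.0569 mA.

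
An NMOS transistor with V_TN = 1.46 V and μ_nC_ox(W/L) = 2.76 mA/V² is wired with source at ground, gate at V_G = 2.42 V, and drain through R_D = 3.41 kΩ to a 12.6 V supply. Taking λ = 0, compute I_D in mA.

V_GS = V_G = 2.42 V, so V_ov = 2.42 − 1.46 = 0.96 V.
Assume saturation: I_D = ½ k_n V_ov² = 0.5 × 2.76 × 0.96² = 1.27 mA, giving V_DS = V_DD − I_D R_D = 12.6 − 1.27 × 3.41 = 8.26 V.
V_DS = 8.26 V ≥ V_ov = 0.96 V, confirming saturation.

I_D = 1.27 mA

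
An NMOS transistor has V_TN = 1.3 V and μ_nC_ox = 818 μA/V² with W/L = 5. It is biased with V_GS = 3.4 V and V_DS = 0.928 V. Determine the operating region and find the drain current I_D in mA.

k_n = μ_nC_ox · (W/L) = 4.09 mA/V².
V_ov = V_GS − V_TN = 3.4 − 1.3 = 2.1 V.
Since V_DS = 0.928 V < V_ov = 2.1 V, the device is in the triode region.
I_D = k_n [V_ov · V_DS − ½ V_DS²] = 4.09 × [2.1 × 0.928 − 0.5 × 0.928²] = 6.21 mA.

Triode; I_D = 6.21 mA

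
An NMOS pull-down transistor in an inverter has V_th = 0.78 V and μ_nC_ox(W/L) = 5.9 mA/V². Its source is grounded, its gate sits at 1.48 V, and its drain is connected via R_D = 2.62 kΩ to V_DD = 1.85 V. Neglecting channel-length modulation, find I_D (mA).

I_D = 0.639 mA

V_GS = V_G = 1.48 V, so V_ov = 1.48 − 0.78 = 0.7 V.
Assume saturation: I_D = ½ k_n V_ov² = 0.5 × 5.9 × 0.7² = 1.45 mA, giving V_DS = V_DD − I_D R_D = 1.85 − 1.45 × 2.62 = -1.94 V.
But -1.94 V < V_ov = 0.7 V, so the device is actually in triode.
In triode I_D = k_n[V_ov V_DS − ½ V_DS²] and I_D = (V_DD − V_DS)/R_D. Equating: 7.73 V_DS² − 11.82 V_DS + 1.85 = 0, giving V_DS = 0.177 V (the root below V_ov).
I_D = (1.85 − 0.177) / 2.62 = 0.639 mA.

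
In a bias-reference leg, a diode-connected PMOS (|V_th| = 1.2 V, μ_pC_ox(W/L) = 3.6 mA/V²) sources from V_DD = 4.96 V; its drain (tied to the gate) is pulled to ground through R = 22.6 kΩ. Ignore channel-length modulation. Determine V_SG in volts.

V_SG = 1.49 V

With gate tied to drain, V_SG = V_SD ≥ V_SG − |V_th|, so the device is in saturation.
KCL at the drain: ½ k_p (V_SG − |V_th|)² = (V_DD − V_SG)/R.
Let x = V_SG − 1.2. Then 40.7 x² + x − 3.76 = 0, giving x = 0.292 V (positive root), so V_SG = 1.49 V.
I_D = (V_DD − V_SG)/R = (4.96 − 1.49) / 22.6 = 0.153 mA.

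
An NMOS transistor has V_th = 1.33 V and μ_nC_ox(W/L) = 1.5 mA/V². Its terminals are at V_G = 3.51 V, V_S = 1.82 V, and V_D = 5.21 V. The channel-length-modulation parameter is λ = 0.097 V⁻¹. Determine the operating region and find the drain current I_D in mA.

Saturation; I_D = 0.129 mA

V_GS = V_G − V_S = 3.51 − 1.82 = 1.69 V; V_DS = V_D − V_S = 5.21 − 1.82 = 3.39 V.
V_ov = V_GS − V_th = 1.69 − 1.33 = 0.36 V.
Since V_DS = 3.39 V ≥ V_ov = 0.36 V, the device is in saturation.
I_D = ½ k_n V_ov² (1 + λ V_DS) = 0.5 × 1.5 × 0.36² × (1 + 0.097 × 3.39) = 0.129 mA.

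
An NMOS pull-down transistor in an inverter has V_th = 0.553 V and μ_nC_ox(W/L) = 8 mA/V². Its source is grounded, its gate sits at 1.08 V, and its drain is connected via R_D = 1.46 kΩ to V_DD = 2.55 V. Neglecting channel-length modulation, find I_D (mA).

V_GS = V_G = 1.08 V, so V_ov = 1.08 − 0.553 = 0.527 V.
Assume saturation: I_D = ½ k_n V_ov² = 0.5 × 8 × 0.527² = 1.11 mA, giving V_DS = V_DD − I_D R_D = 2.55 − 1.11 × 1.46 = 0.928 V.
V_DS = 0.928 V ≥ V_ov = 0.527 V, confirming saturation.

I_D = 1.11 mA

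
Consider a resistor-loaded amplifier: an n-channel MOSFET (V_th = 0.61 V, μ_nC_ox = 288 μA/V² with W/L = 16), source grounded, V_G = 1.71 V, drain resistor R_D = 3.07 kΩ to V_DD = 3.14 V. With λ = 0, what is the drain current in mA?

V_GS = V_G = 1.71 V, so V_ov = 1.71 − 0.61 = 1.1 V.
k_n = μ_nC_ox · (W/L) = 4.608 mA/V².
Assume saturation: I_D = ½ k_n V_ov² = 0.5 × 4.608 × 1.1² = 2.79 mA, giving V_DS = V_DD − I_D R_D = 3.14 − 2.79 × 3.07 = -5.42 V.
But -5.42 V < V_ov = 1.1 V, so the device is actually in triode.
In triode I_D = k_n[V_ov V_DS − ½ V_DS²] and I_D = (V_DD − V_DS)/R_D. Equating: 7.07 V_DS² − 16.56 V_DS + 3.14 = 0, giving V_DS = 0.208 V (the root below V_ov).
I_D = (3.14 − 0.208) / 3.07 = 0.955 mA.

I_D = 0.955 mA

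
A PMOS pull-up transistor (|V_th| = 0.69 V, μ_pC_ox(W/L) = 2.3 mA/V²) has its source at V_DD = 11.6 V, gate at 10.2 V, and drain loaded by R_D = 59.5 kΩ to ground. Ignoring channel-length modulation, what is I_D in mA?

V_SG = V_DD − V_G = 11.6 − 10.2 = 1.4 V, so V_ov = 1.4 − 0.69 = 0.71 V.
Assume saturation: I_D = ½ k_p V_ov² = 0.5 × 2.3 × 0.71² = 0.58 mA, giving V_SD = V_DD − I_D R_D = 11.6 − 0.58 × 59.5 = -22.9 V.
But -22.9 V < V_ov = 0.71 V, so the device is actually in triode.
In triode I_D = k_p[V_ov V_SD − ½ V_SD²] and I_D = (V_DD − V_SD)/R_D. Equating: 68.4 V_SD² − 98.16 V_SD + 11.6 = 0, giving V_SD = 0.13 V (the root below V_ov).
I_D = (11.6 − 0.13) / 59.5 = 0.193 mA.

I_D = 0.193 mA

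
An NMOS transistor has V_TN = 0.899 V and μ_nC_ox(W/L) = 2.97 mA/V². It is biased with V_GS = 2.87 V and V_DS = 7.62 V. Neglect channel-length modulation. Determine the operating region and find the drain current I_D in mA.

Saturation; I_D = 5.77 mA

V_ov = V_GS − V_TN = 2.87 − 0.899 = 1.97 V.
Since V_DS = 7.62 V ≥ V_ov = 1.97 V, the device is in saturation.
I_D = ½ k_n V_ov² = 0.5 × 2.97 × 1.97² = 5.77 mA.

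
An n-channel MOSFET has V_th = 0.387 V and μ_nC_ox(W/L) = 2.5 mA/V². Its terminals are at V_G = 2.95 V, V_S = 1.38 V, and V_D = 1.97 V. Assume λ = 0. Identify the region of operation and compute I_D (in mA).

Triode; I_D = 1.31 mA

V_GS = V_G − V_S = 2.95 − 1.38 = 1.57 V; V_DS = V_D − V_S = 1.97 − 1.38 = 0.59 V.
V_ov = V_GS − V_th = 1.57 − 0.387 = 1.18 V.
Since V_DS = 0.59 V < V_ov = 1.18 V, the device is in the triode region.
I_D = k_n [V_ov · V_DS − ½ V_DS²] = 2.5 × [1.18 × 0.59 − 0.5 × 0.59²] = 1.31 mA.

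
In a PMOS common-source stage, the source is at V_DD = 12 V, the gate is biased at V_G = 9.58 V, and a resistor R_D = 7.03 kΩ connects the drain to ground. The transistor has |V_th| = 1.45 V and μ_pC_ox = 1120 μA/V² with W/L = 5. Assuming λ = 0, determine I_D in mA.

I_D = 1.65 mA

V_SG = V_DD − V_G = 12 − 9.58 = 2.42 V, so V_ov = 2.42 − 1.45 = 0.97 V.
k_p = μ_pC_ox · (W/L) = 5.6 mA/V².
Assume saturation: I_D = ½ k_p V_ov² = 0.5 × 5.6 × 0.97² = 2.63 mA, giving V_SD = V_DD − I_D R_D = 12 − 2.63 × 7.03 = -6.52 V.
But -6.52 V < V_ov = 0.97 V, so the device is actually in triode.
In triode I_D = k_p[V_ov V_SD − ½ V_SD²] and I_D = (V_DD − V_SD)/R_D. Equating: 19.7 V_SD² − 39.19 V_SD + 12 = 0, giving V_SD = 0.378 V (the root below V_ov).
I_D = (12 − 0.378) / 7.03 = 1.65 mA.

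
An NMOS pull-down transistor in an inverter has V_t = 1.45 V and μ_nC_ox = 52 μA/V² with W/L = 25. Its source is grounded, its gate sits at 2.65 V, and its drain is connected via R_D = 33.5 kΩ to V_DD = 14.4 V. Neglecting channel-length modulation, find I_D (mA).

I_D = 0.421 mA

V_GS = V_G = 2.65 V, so V_ov = 2.65 − 1.45 = 1.2 V.
k_n = μ_nC_ox · (W/L) = 1.3 mA/V².
Assume saturation: I_D = ½ k_n V_ov² = 0.5 × 1.3 × 1.2² = 0.936 mA, giving V_DS = V_DD − I_D R_D = 14.4 − 0.936 × 33.5 = -17 V.
But -17 V < V_ov = 1.2 V, so the device is actually in triode.
In triode I_D = k_n[V_ov V_DS − ½ V_DS²] and I_D = (V_DD − V_DS)/R_D. Equating: 21.8 V_DS² − 53.26 V_DS + 14.4 = 0, giving V_DS = 0.31 V (the root below V_ov).
I_D = (14.4 − 0.31) / 33.5 = 0.421 mA.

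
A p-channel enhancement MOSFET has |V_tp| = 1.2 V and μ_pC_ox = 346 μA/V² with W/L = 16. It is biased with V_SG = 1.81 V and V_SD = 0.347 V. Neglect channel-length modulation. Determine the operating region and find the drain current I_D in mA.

Triode; I_D = 0.839 mA

k_p = μ_pC_ox · (W/L) = 5.536 mA/V².
V_ov = V_SG − |V_tp| = 1.81 − 1.2 = 0.61 V.
Since V_SD = 0.347 V < V_ov = 0.61 V, the device is in the triode region.
I_D = k_p [V_ov · V_SD − ½ V_SD²] = 5.536 × [0.61 × 0.347 − 0.5 × 0.347²] = 0.839 mA.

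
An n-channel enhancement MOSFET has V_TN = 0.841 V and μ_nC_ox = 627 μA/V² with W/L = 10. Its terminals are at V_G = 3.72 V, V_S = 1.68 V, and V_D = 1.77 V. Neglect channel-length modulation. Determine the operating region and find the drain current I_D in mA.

Triode; I_D = 0.651 mA

V_GS = V_G − V_S = 3.72 − 1.68 = 2.04 V; V_DS = V_D − V_S = 1.77 − 1.68 = 0.09 V.
k_n = μ_nC_ox · (W/L) = 6.27 mA/V².
V_ov = V_GS − V_TN = 2.04 − 0.841 = 1.2 V.
Since V_DS = 0.09 V < V_ov = 1.2 V, the device is in the triode region.
I_D = k_n [V_ov · V_DS − ½ V_DS²] = 6.27 × [1.2 × 0.09 − 0.5 × 0.09²] = 0.651 mA.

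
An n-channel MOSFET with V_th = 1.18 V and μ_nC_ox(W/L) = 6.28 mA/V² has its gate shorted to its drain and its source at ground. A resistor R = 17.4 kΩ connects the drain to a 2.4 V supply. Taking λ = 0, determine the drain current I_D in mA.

With gate tied to drain, V_GS = V_DS ≥ V_GS − V_th, so the device is in saturation.
KCL at the drain: ½ k_n (V_GS − V_th)² = (V_DD − V_GS)/R.
Let x = V_GS − 1.18. Then 54.6 x² + x − 1.22 = 0, giving x = 0.141 V (positive root), so V_GS = 1.32 V.
I_D = (V_DD − V_GS)/R = (2.4 − 1.32) / 17.4 = 0.062 mA.

I_D = 0.0620 mA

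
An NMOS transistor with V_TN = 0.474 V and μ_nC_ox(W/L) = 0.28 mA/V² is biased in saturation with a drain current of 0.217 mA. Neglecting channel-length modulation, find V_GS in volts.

V_GS = 1.72 V

In saturation I_D = ½ k_n (V_GS − V_TN)², so V_GS − V_TN = √(2 I_D / k_n) = √(2 × 0.217 / 0.28) = 1.24 V.
V_GS = 0.474 + 1.24 = 1.72 V.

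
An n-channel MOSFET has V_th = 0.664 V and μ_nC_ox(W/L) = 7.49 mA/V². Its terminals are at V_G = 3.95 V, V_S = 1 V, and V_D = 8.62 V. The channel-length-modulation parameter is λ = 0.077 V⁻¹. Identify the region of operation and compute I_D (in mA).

V_GS = V_G − V_S = 3.95 − 1 = 2.95 V; V_DS = V_D − V_S = 8.62 − 1 = 7.62 V.
V_ov = V_GS − V_th = 2.95 − 0.664 = 2.29 V.
Since V_DS = 7.62 V ≥ V_ov = 2.29 V, the device is in saturation.
I_D = ½ k_n V_ov² (1 + λ V_DS) = 0.5 × 7.49 × 2.29² × (1 + 0.077 × 7.62) = 31.1 mA.

Saturation; I_D = 31.1 mA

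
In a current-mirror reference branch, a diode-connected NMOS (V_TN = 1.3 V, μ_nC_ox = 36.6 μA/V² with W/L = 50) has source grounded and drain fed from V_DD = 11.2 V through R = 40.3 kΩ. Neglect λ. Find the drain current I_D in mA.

I_D = 0.233 mA

With gate tied to drain, V_GS = V_DS ≥ V_GS − V_TN, so the device is in saturation.
k_n = μ_nC_ox · (W/L) = 1.83 mA/V².
KCL at the drain: ½ k_n (V_GS − V_TN)² = (V_DD − V_GS)/R.
Let x = V_GS − 1.3. Then 36.9 x² + x − 9.9 = 0, giving x = 0.505 V (positive root), so V_GS = 1.8 V.
I_D = (V_DD − V_GS)/R = (11.2 − 1.8) / 40.3 = 0.233 mA.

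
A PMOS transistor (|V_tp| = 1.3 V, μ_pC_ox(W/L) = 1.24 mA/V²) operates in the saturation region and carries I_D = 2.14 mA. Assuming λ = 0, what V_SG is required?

V_SG = 3.16 V

In saturation I_D = ½ k_p (V_SG − |V_tp|)², so V_SG − |V_tp| = √(2 I_D / k_p) = √(2 × 2.14 / 1.24) = 1.86 V.
V_SG = 1.3 + 1.86 = 3.16 V.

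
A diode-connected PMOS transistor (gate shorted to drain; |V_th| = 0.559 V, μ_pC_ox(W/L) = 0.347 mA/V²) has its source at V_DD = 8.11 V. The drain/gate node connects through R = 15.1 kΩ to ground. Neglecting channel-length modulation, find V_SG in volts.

V_SG = 2.08 V

With gate tied to drain, V_SG = V_SD ≥ V_SG − |V_th|, so the device is in saturation.
KCL at the drain: ½ k_p (V_SG − |V_th|)² = (V_DD − V_SG)/R.
Let x = V_SG − 0.559. Then 2.62 x² + x − 7.551 = 0, giving x = 1.52 V (positive root), so V_SG = 2.08 V.
I_D = (V_DD − V_SG)/R = (8.11 − 2.08) / 15.1 = 0.4 mA.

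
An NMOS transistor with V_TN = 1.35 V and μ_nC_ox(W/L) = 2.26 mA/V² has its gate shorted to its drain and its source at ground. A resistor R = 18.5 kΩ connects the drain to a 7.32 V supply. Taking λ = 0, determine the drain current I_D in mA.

I_D = 0.295 mA

With gate tied to drain, V_GS = V_DS ≥ V_GS − V_TN, so the device is in saturation.
KCL at the drain: ½ k_n (V_GS − V_TN)² = (V_DD − V_GS)/R.
Let x = V_GS − 1.35. Then 20.9 x² + x − 5.97 = 0, giving x = 0.511 V (positive root), so V_GS = 1.86 V.
I_D = (V_DD − V_GS)/R = (7.32 − 1.86) / 18.5 = 0.295 mA.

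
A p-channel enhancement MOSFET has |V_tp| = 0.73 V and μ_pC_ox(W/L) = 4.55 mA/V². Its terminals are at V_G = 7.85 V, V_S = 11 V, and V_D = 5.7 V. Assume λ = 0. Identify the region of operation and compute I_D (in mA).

V_SG = V_S − V_G = 11 − 7.85 = 3.15 V; V_SD = V_S − V_D = 11 − 5.7 = 5.3 V.
V_ov = V_SG − |V_tp| = 3.15 − 0.73 = 2.42 V.
Since V_SD = 5.3 V ≥ V_ov = 2.42 V, the device is in saturation.
I_D = ½ k_p V_ov² = 0.5 × 4.55 × 2.42² = 13.3 mA.

Saturation; I_D = 13.3 mA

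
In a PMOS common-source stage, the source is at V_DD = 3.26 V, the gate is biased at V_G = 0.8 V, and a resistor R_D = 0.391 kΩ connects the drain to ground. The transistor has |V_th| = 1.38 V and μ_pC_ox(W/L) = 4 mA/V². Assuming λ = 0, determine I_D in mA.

I_D = 2.33 mA

V_SG = V_DD − V_G = 3.26 − 0.8 = 2.46 V, so V_ov = 2.46 − 1.38 = 1.08 V.
Assume saturation: I_D = ½ k_p V_ov² = 0.5 × 4 × 1.08² = 2.33 mA, giving V_SD = V_DD − I_D R_D = 3.26 − 2.33 × 0.391 = 2.35 V.
V_SD = 2.35 V ≥ V_ov = 1.08 V, confirming saturation.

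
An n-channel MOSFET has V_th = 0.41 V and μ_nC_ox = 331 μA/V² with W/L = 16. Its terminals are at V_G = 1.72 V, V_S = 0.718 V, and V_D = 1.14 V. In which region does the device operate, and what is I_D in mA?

V_GS = V_G − V_S = 1.72 − 0.718 = 1 V; V_DS = V_D − V_S = 1.14 − 0.718 = 0.422 V.
k_n = μ_nC_ox · (W/L) = 5.296 mA/V².
V_ov = V_GS − V_th = 1 − 0.41 = 0.592 V.
Since V_DS = 0.422 V < V_ov = 0.592 V, the device is in the triode region.
I_D = k_n [V_ov · V_DS − ½ V_DS²] = 5.296 × [0.592 × 0.422 − 0.5 × 0.422²] = 0.852 mA.

Triode; I_D = 0.852 mA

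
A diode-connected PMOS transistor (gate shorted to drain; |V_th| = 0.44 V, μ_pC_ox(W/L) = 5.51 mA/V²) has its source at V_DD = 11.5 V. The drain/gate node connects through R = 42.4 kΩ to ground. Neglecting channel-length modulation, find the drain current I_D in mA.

I_D = 0.254 mA

With gate tied to drain, V_SG = V_SD ≥ V_SG − |V_th|, so the device is in saturation.
KCL at the drain: ½ k_p (V_SG − |V_th|)² = (V_DD − V_SG)/R.
Let x = V_SG − 0.44. Then 117 x² + x − 11.06 = 0, giving x = 0.303 V (positive root), so V_SG = 0.743 V.
I_D = (V_DD − V_SG)/R = (11.5 − 0.743) / 42.4 = 0.254 mA.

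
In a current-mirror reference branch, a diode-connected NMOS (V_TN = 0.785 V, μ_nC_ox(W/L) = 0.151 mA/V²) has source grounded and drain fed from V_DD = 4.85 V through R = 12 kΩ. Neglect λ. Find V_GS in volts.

With gate tied to drain, V_GS = V_DS ≥ V_GS − V_TN, so the device is in saturation.
KCL at the drain: ½ k_n (V_GS − V_TN)² = (V_DD − V_GS)/R.
Let x = V_GS − 0.785. Then 0.906 x² + x − 4.065 = 0, giving x = 1.64 V (positive root), so V_GS = 2.42 V.
I_D = (V_DD − V_GS)/R = (4.85 − 2.42) / 12 = 0.202 mA.

V_GS = 2.42 V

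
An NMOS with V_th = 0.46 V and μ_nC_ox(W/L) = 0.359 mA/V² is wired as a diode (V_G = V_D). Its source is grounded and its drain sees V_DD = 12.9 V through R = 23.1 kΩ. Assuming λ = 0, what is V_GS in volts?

With gate tied to drain, V_GS = V_DS ≥ V_GS − V_th, so the device is in saturation.
KCL at the drain: ½ k_n (V_GS − V_th)² = (V_DD − V_GS)/R.
Let x = V_GS − 0.46. Then 4.15 x² + x − 12.44 = 0, giving x = 1.62 V (positive root), so V_GS = 2.08 V.
I_D = (V_DD − V_GS)/R = (12.9 − 2.08) / 23.1 = 0.469 mA.

V_GS = 2.08 V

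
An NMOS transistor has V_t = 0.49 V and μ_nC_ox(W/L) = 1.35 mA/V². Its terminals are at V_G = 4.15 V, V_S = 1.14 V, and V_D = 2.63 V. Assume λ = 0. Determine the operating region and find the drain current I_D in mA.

Triode; I_D = 3.57 mA

V_GS = V_G − V_S = 4.15 − 1.14 = 3.01 V; V_DS = V_D − V_S = 2.63 − 1.14 = 1.49 V.
V_ov = V_GS − V_t = 3.01 − 0.49 = 2.52 V.
Since V_DS = 1.49 V < V_ov = 2.52 V, the device is in the triode region.
I_D = k_n [V_ov · V_DS − ½ V_DS²] = 1.35 × [2.52 × 1.49 − 0.5 × 1.49²] = 3.57 mA.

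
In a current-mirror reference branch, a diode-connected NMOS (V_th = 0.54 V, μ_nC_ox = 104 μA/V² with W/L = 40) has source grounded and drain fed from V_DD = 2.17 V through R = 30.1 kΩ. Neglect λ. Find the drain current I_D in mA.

With gate tied to drain, V_GS = V_DS ≥ V_GS − V_th, so the device is in saturation.
k_n = μ_nC_ox · (W/L) = 4.16 mA/V².
KCL at the drain: ½ k_n (V_GS − V_th)² = (V_DD − V_GS)/R.
Let x = V_GS − 0.54. Then 62.6 x² + x − 1.63 = 0, giving x = 0.154 V (positive root), so V_GS = 0.694 V.
I_D = (V_DD − V_GS)/R = (2.17 − 0.694) / 30.1 = 0.0491 mA.

I_D = 0.0491 mA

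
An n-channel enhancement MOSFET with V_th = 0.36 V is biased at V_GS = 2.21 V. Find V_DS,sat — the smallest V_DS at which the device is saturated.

V_DS,sat = 1.85 V

The boundary between triode and saturation is V_DS = V_GS − V_th = V_ov.
V_ov = 2.21 − 0.36 = 1.85 V.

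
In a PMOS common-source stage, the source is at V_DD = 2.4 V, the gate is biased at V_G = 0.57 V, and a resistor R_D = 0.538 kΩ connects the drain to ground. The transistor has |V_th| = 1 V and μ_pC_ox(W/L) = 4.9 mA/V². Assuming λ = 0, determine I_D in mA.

I_D = 1.69 mA

V_SG = V_DD − V_G = 2.4 − 0.57 = 1.83 V, so V_ov = 1.83 − 1 = 0.83 V.
Assume saturation: I_D = ½ k_p V_ov² = 0.5 × 4.9 × 0.83² = 1.69 mA, giving V_SD = V_DD − I_D R_D = 2.4 − 1.69 × 0.538 = 1.49 V.
V_SD = 1.49 V ≥ V_ov = 0.83 V, confirming saturation.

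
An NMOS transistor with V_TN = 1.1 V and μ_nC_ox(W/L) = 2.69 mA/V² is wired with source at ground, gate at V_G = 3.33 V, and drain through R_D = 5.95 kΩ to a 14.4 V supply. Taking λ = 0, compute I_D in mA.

I_D = 2.35 mA

V_GS = V_G = 3.33 V, so V_ov = 3.33 − 1.1 = 2.23 V.
Assume saturation: I_D = ½ k_n V_ov² = 0.5 × 2.69 × 2.23² = 6.69 mA, giving V_DS = V_DD − I_D R_D = 14.4 − 6.69 × 5.95 = -25.4 V.
But -25.4 V < V_ov = 2.23 V, so the device is actually in triode.
In triode I_D = k_n[V_ov V_DS − ½ V_DS²] and I_D = (V_DD − V_DS)/R_D. Equating: 8 V_DS² − 36.69 V_DS + 14.4 = 0, giving V_DS = 0.433 V (the root below V_ov).
I_D = (14.4 − 0.433) / 5.95 = 2.35 mA.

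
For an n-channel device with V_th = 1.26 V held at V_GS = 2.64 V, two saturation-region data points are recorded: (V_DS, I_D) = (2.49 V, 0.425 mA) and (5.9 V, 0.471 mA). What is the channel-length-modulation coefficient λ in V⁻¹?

With V_GS fixed, I_D ∝ (1 + λ V_DS) in saturation, so I_D2/I_D1 = (1 + λ V_DS2)/(1 + λ V_DS1).
0.471/0.425 = 1.108 = (1 + 5.9 λ)/(1 + 2.49 λ).
Solving: λ (I_D1 V_DS2 − I_D2 V_DS1) = I_D2 − I_D1, so λ = (0.471 − 0.425) / (0.425 × 5.9 − 0.471 × 2.49) = 0.046 / 1.33 = 0.0345 V⁻¹.

λ = 0.0345 V⁻¹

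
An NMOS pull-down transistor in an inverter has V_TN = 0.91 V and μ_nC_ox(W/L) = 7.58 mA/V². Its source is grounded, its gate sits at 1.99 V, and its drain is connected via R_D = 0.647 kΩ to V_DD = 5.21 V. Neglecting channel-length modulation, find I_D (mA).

I_D = 4.42 mA

V_GS = V_G = 1.99 V, so V_ov = 1.99 − 0.91 = 1.08 V.
Assume saturation: I_D = ½ k_n V_ov² = 0.5 × 7.58 × 1.08² = 4.42 mA, giving V_DS = V_DD − I_D R_D = 5.21 − 4.42 × 0.647 = 2.35 V.
V_DS = 2.35 V ≥ V_ov = 1.08 V, confirming saturation.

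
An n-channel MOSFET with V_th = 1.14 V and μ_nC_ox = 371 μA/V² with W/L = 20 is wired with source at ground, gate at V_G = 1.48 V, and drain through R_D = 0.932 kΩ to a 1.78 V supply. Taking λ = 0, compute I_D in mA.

V_GS = V_G = 1.48 V, so V_ov = 1.48 − 1.14 = 0.34 V.
k_n = μ_nC_ox · (W/L) = 7.42 mA/V².
Assume saturation: I_D = ½ k_n V_ov² = 0.5 × 7.42 × 0.34² = 0.429 mA, giving V_DS = V_DD − I_D R_D = 1.78 − 0.429 × 0.932 = 1.38 V.
V_DS = 1.38 V ≥ V_ov = 0.34 V, confirming saturation.

I_D = 0.429 mA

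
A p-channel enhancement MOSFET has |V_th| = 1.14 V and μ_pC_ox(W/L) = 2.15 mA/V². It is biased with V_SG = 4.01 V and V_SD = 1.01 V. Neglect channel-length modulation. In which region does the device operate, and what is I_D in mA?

Triode; I_D = 5.14 mA

V_ov = V_SG − |V_th| = 4.01 − 1.14 = 2.87 V.
Since V_SD = 1.01 V < V_ov = 2.87 V, the device is in the triode region.
I_D = k_p [V_ov · V_SD − ½ V_SD²] = 2.15 × [2.87 × 1.01 − 0.5 × 1.01²] = 5.14 mA.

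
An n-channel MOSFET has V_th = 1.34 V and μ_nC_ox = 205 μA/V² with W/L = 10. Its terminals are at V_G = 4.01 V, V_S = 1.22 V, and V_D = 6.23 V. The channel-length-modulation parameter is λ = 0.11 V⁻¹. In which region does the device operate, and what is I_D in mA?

V_GS = V_G − V_S = 4.01 − 1.22 = 2.79 V; V_DS = V_D − V_S = 6.23 − 1.22 = 5.01 V.
k_n = μ_nC_ox · (W/L) = 2.05 mA/V².
V_ov = V_GS − V_th = 2.79 − 1.34 = 1.45 V.
Since V_DS = 5.01 V ≥ V_ov = 1.45 V, the device is in saturation.
I_D = ½ k_n V_ov² (1 + λ V_DS) = 0.5 × 2.05 × 1.45² × (1 + 0.11 × 5.01) = 3.34 mA.

Saturation; I_D = 3.34 mA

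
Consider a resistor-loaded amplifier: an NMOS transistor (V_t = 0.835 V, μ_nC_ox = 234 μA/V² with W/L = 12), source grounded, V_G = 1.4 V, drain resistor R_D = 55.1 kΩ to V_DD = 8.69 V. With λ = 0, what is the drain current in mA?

V_GS = V_G = 1.4 V, so V_ov = 1.4 − 0.835 = 0.565 V.
k_n = μ_nC_ox · (W/L) = 2.808 mA/V².
Assume saturation: I_D = ½ k_n V_ov² = 0.5 × 2.808 × 0.565² = 0.448 mA, giving V_DS = V_DD − I_D R_D = 8.69 − 0.448 × 55.1 = -16 V.
But -16 V < V_ov = 0.565 V, so the device is actually in triode.
In triode I_D = k_n[V_ov V_DS − ½ V_DS²] and I_D = (V_DD − V_DS)/R_D. Equating: 77.4 V_DS² − 88.42 V_DS + 8.69 = 0, giving V_DS = 0.109 V (the root below V_ov).
I_D = (8.69 − 0.109) / 55.1 = 0.156 mA.

I_D = 0.156 mA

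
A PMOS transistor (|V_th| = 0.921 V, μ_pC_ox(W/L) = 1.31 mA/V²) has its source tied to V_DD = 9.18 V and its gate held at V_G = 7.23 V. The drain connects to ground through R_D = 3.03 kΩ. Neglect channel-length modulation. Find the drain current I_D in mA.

I_D = 0.694 mA

V_SG = V_DD − V_G = 9.18 − 7.23 = 1.95 V, so V_ov = 1.95 − 0.921 = 1.03 V.
Assume saturation: I_D = ½ k_p V_ov² = 0.5 × 1.31 × 1.03² = 0.694 mA, giving V_SD = V_DD − I_D R_D = 9.18 − 0.694 × 3.03 = 7.08 V.
V_SD = 7.08 V ≥ V_ov = 1.03 V, confirming saturation.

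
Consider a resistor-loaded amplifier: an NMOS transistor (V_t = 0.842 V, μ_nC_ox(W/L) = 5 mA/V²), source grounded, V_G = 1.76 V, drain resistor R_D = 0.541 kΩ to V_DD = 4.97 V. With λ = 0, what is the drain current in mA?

V_GS = V_G = 1.76 V, so V_ov = 1.76 − 0.842 = 0.918 V.
Assume saturation: I_D = ½ k_n V_ov² = 0.5 × 5 × 0.918² = 2.11 mA, giving V_DS = V_DD − I_D R_D = 4.97 − 2.11 × 0.541 = 3.83 V.
V_DS = 3.83 V ≥ V_ov = 0.918 V, confirming saturation.

I_D = 2.11 mA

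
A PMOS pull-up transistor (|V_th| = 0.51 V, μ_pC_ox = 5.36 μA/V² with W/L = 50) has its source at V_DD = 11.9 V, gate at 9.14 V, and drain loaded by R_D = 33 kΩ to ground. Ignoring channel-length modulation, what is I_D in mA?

I_D = 0.341 mA

V_SG = V_DD − V_G = 11.9 − 9.14 = 2.76 V, so V_ov = 2.76 − 0.51 = 2.25 V.
k_p = μ_pC_ox · (W/L) = 0.268 mA/V².
Assume saturation: I_D = ½ k_p V_ov² = 0.5 × 0.268 × 2.25² = 0.678 mA, giving V_SD = V_DD − I_D R_D = 11.9 − 0.678 × 33 = -10.5 V.
But -10.5 V < V_ov = 2.25 V, so the device is actually in triode.
In triode I_D = k_p[V_ov V_SD − ½ V_SD²] and I_D = (V_DD − V_SD)/R_D. Equating: 4.42 V_SD² − 20.9 V_SD + 11.9 = 0, giving V_SD = 0.662 V (the root below V_ov).
I_D = (11.9 − 0.662) / 33 = 0.341 mA.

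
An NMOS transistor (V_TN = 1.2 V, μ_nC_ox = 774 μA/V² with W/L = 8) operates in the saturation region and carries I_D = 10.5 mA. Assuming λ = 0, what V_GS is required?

V_GS = 3.04 V

k_n = μ_nC_ox · (W/L) = 6.192 mA/V².
In saturation I_D = ½ k_n (V_GS − V_TN)², so V_GS − V_TN = √(2 I_D / k_n) = √(2 × 10.5 / 6.192) = 1.84 V.
V_GS = 1.2 + 1.84 = 3.04 V.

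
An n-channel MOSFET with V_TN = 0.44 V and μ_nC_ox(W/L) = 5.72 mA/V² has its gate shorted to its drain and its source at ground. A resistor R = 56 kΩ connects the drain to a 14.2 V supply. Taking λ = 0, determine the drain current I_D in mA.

I_D = 0.241 mA

With gate tied to drain, V_GS = V_DS ≥ V_GS − V_TN, so the device is in saturation.
KCL at the drain: ½ k_n (V_GS − V_TN)² = (V_DD − V_GS)/R.
Let x = V_GS − 0.44. Then 160 x² + x − 13.76 = 0, giving x = 0.29 V (positive root), so V_GS = 0.73 V.
I_D = (V_DD − V_GS)/R = (14.2 − 0.73) / 56 = 0.241 mA.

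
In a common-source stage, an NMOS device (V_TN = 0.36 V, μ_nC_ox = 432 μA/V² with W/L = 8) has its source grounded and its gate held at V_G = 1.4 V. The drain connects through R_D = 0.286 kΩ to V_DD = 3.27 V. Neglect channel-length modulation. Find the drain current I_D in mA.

I_D = 1.87 mA

V_GS = V_G = 1.4 V, so V_ov = 1.4 − 0.36 = 1.04 V.
k_n = μ_nC_ox · (W/L) = 3.456 mA/V².
Assume saturation: I_D = ½ k_n V_ov² = 0.5 × 3.456 × 1.04² = 1.87 mA, giving V_DS = V_DD − I_D R_D = 3.27 − 1.87 × 0.286 = 2.74 V.
V_DS = 2.74 V ≥ V_ov = 1.04 V, confirming saturation.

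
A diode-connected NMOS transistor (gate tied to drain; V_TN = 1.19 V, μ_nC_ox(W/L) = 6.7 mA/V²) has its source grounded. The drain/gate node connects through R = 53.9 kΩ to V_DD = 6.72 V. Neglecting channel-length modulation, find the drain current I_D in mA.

With gate tied to drain, V_GS = V_DS ≥ V_GS − V_TN, so the device is in saturation.
KCL at the drain: ½ k_n (V_GS − V_TN)² = (V_DD − V_GS)/R.
Let x = V_GS − 1.19. Then 181 x² + x − 5.53 = 0, giving x = 0.172 V (positive root), so V_GS = 1.36 V.
I_D = (V_DD − V_GS)/R = (6.72 − 1.36) / 53.9 = 0.0994 mA.

I_D = 0.0994 mA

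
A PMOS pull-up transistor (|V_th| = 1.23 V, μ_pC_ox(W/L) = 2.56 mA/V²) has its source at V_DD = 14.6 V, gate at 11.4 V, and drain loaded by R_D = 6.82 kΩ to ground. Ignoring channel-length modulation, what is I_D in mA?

I_D = 2.07 mA

V_SG = V_DD − V_G = 14.6 − 11.4 = 3.2 V, so V_ov = 3.2 − 1.23 = 1.97 V.
Assume saturation: I_D = ½ k_p V_ov² = 0.5 × 2.56 × 1.97² = 4.97 mA, giving V_SD = V_DD − I_D R_D = 14.6 − 4.97 × 6.82 = -19.3 V.
But -19.3 V < V_ov = 1.97 V, so the device is actually in triode.
In triode I_D = k_p[V_ov V_SD − ½ V_SD²] and I_D = (V_DD − V_SD)/R_D. Equating: 8.73 V_SD² − 35.39 V_SD + 14.6 = 0, giving V_SD = 0.466 V (the root below V_ov).
I_D = (14.6 − 0.466) / 6.82 = 2.07 mA.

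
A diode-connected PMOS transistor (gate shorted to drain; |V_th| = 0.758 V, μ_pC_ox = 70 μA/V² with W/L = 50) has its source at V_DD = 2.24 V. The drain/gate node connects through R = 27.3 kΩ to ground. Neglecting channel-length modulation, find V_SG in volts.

V_SG = 0.924 V

With gate tied to drain, V_SG = V_SD ≥ V_SG − |V_th|, so the device is in saturation.
k_p = μ_pC_ox · (W/L) = 3.5 mA/V².
KCL at the drain: ½ k_p (V_SG − |V_th|)² = (V_DD − V_SG)/R.
Let x = V_SG − 0.758. Then 47.8 x² + x − 1.482 = 0, giving x = 0.166 V (positive root), so V_SG = 0.924 V.
I_D = (V_DD − V_SG)/R = (2.24 − 0.924) / 27.3 = 0.0482 mA.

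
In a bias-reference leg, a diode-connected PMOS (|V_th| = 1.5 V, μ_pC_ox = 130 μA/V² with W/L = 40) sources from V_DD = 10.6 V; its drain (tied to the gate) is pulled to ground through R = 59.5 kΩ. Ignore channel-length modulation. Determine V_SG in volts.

V_SG = 1.74 V

With gate tied to drain, V_SG = V_SD ≥ V_SG − |V_th|, so the device is in saturation.
k_p = μ_pC_ox · (W/L) = 5.2 mA/V².
KCL at the drain: ½ k_p (V_SG − |V_th|)² = (V_DD − V_SG)/R.
Let x = V_SG − 1.5. Then 155 x² + x − 9.1 = 0, giving x = 0.239 V (positive root), so V_SG = 1.74 V.
I_D = (V_DD − V_SG)/R = (10.6 − 1.74) / 59.5 = 0.149 mA.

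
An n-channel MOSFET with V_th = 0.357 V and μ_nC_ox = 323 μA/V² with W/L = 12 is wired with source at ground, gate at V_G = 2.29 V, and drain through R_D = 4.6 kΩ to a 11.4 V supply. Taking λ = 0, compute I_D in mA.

V_GS = V_G = 2.29 V, so V_ov = 2.29 − 0.357 = 1.93 V.
k_n = μ_nC_ox · (W/L) = 3.876 mA/V².
Assume saturation: I_D = ½ k_n V_ov² = 0.5 × 3.876 × 1.93² = 7.24 mA, giving V_DS = V_DD − I_D R_D = 11.4 − 7.24 × 4.6 = -21.9 V.
But -21.9 V < V_ov = 1.93 V, so the device is actually in triode.
In triode I_D = k_n[V_ov V_DS − ½ V_DS²] and I_D = (V_DD − V_DS)/R_D. Equating: 8.91 V_DS² − 35.46 V_DS + 11.4 = 0, giving V_DS = 0.353 V (the root below V_ov).
I_D = (11.4 − 0.353) / 4.6 = 2.4 mA.

I_D = 2.40 mA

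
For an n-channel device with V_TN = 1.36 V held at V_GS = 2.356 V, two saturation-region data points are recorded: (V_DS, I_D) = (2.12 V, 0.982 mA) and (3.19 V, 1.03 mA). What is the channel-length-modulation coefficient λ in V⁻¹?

λ = 0.0506 V⁻¹

With V_GS fixed, I_D ∝ (1 + λ V_DS) in saturation, so I_D2/I_D1 = (1 + λ V_DS2)/(1 + λ V_DS1).
1.03/0.982 = 1.049 = (1 + 3.19 λ)/(1 + 2.12 λ).
Solving: λ (I_D1 V_DS2 − I_D2 V_DS1) = I_D2 − I_D1, so λ = (1.03 − 0.982) / (0.982 × 3.19 − 1.03 × 2.12) = 0.048 / 0.949 = 0.0506 V⁻¹.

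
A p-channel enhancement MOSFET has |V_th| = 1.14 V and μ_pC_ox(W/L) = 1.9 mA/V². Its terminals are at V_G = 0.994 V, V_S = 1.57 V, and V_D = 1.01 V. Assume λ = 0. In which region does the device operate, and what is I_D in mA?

Cutoff; I_D = 0 mA

V_SG = V_S − V_G = 1.57 − 0.994 = 0.576 V; V_SD = V_S − V_D = 1.57 − 1.01 = 0.56 V.
V_SG = 0.576 V < |V_th| = 1.14 V, so the transistor is in cutoff.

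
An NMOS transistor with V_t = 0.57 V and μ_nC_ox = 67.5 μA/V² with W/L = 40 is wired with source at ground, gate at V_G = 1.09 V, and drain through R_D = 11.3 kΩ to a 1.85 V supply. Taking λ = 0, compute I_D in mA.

V_GS = V_G = 1.09 V, so V_ov = 1.09 − 0.57 = 0.52 V.
k_n = μ_nC_ox · (W/L) = 2.7 mA/V².
Assume saturation: I_D = ½ k_n V_ov² = 0.5 × 2.7 × 0.52² = 0.365 mA, giving V_DS = V_DD − I_D R_D = 1.85 − 0.365 × 11.3 = -2.27 V.
But -2.27 V < V_ov = 0.52 V, so the device is actually in triode.
In triode I_D = k_n[V_ov V_DS − ½ V_DS²] and I_D = (V_DD − V_DS)/R_D. Equating: 15.3 V_DS² − 16.87 V_DS + 1.85 = 0, giving V_DS = 0.123 V (the root below V_ov).
I_D = (1.85 − 0.123) / 11.3 = 0.153 mA.

I_D = 0.153 mA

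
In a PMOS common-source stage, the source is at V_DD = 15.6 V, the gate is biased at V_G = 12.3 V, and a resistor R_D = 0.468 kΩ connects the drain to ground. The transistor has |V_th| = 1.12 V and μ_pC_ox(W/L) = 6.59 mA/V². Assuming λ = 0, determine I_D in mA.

V_SG = V_DD − V_G = 15.6 − 12.3 = 3.3 V, so V_ov = 3.3 − 1.12 = 2.18 V.
Assume saturation: I_D = ½ k_p V_ov² = 0.5 × 6.59 × 2.18² = 15.7 mA, giving V_SD = V_DD − I_D R_D = 15.6 − 15.7 × 0.468 = 8.27 V.
V_SD = 8.27 V ≥ V_ov = 2.18 V, confirming saturation.

I_D = 15.7 mA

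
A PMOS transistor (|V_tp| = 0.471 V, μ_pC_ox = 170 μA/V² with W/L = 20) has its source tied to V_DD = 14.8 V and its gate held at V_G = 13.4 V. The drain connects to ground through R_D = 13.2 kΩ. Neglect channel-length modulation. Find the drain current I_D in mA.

V_SG = V_DD − V_G = 14.8 − 13.4 = 1.4 V, so V_ov = 1.4 − 0.471 = 0.929 V.
k_p = μ_pC_ox · (W/L) = 3.4 mA/V².
Assume saturation: I_D = ½ k_p V_ov² = 0.5 × 3.4 × 0.929² = 1.47 mA, giving V_SD = V_DD − I_D R_D = 14.8 − 1.47 × 13.2 = -4.57 V.
But -4.57 V < V_ov = 0.929 V, so the device is actually in triode.
In triode I_D = k_p[V_ov V_SD − ½ V_SD²] and I_D = (V_DD − V_SD)/R_D. Equating: 22.4 V_SD² − 42.69 V_SD + 14.8 = 0, giving V_SD = 0.456 V (the root below V_ov).
I_D = (14.8 − 0.456) / 13.2 = 1.09 mA.

I_D = 1.09 mA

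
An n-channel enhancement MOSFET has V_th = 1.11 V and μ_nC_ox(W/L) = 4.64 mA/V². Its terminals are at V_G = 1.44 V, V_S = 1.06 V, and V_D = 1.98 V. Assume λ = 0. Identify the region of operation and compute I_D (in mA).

V_GS = V_G − V_S = 1.44 − 1.06 = 0.38 V; V_DS = V_D − V_S = 1.98 − 1.06 = 0.92 V.
V_GS = 0.38 V < V_th = 1.11 V, so the transistor is in cutoff.

Cutoff; I_D = 0 mA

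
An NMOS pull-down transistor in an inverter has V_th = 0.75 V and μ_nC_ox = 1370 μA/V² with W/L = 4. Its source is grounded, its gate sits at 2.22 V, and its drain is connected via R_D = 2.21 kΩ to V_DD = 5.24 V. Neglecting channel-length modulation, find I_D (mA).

V_GS = V_G = 2.22 V, so V_ov = 2.22 − 0.75 = 1.47 V.
k_n = μ_nC_ox · (W/L) = 5.48 mA/V².
Assume saturation: I_D = ½ k_n V_ov² = 0.5 × 5.48 × 1.47² = 5.92 mA, giving V_DS = V_DD − I_D R_D = 5.24 − 5.92 × 2.21 = -7.85 V.
But -7.85 V < V_ov = 1.47 V, so the device is actually in triode.
In triode I_D = k_n[V_ov V_DS − ½ V_DS²] and I_D = (V_DD − V_DS)/R_D. Equating: 6.06 V_DS² − 18.8 V_DS + 5.24 = 0, giving V_DS = 0.31 V (the root below V_ov).
I_D = (5.24 − 0.31) / 2.21 = 2.23 mA.

I_D = 2.23 mA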